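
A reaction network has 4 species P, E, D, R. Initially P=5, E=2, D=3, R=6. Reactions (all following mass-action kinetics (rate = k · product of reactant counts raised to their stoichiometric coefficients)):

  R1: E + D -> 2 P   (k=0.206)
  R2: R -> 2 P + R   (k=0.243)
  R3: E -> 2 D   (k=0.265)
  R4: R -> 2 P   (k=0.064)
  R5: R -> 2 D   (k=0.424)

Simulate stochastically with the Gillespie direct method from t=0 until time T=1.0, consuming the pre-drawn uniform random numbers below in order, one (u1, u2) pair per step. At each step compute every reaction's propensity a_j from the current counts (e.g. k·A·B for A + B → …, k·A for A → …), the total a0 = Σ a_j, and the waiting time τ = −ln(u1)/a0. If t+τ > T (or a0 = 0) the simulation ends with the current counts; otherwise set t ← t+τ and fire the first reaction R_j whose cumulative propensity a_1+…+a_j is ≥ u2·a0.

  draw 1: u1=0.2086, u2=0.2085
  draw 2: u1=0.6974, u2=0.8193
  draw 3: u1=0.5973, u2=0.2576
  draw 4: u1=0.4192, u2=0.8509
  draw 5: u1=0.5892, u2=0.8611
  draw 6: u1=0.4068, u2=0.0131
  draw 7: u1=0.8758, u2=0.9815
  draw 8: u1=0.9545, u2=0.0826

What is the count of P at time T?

P at T = 11

t=0.000: P=5 E=2 D=3 R=6
Draw 1: a1=1.236, a2=1.458, a3=0.530, a4=0.384, a5=2.544, a0=6.152; τ=−ln(0.2086)/6.152=0.255 → t=0.255; u2·a0=0.2085·6.152=1.283; a1=1.236 < 1.283 ≤ a1+a2=2.694 → R2 fires; P=7 E=2 D=3 R=6
Draw 2: a1=1.236, a2=1.458, a3=0.530, a4=0.384, a5=2.544, a0=6.152; τ=−ln(0.6974)/6.152=0.059 → t=0.313; u2·a0=0.8193·6.152=5.040; a1+…+a4=3.608 < 5.040 ≤ a1+…+a5=6.152 → R5 fires; P=7 E=2 D=5 R=5
Draw 3: a1=2.060, a2=1.215, a3=0.530, a4=0.320, a5=2.120, a0=6.245; τ=−ln(0.5973)/6.245=0.083 → t=0.396; u2·a0=0.2576·6.245=1.609 ≤ a1=2.060 → R1 fires; P=9 E=1 D=4 R=5
Draw 4: a1=0.824, a2=1.215, a3=0.265, a4=0.320, a5=2.120, a0=4.744; τ=−ln(0.4192)/4.744=0.183 → t=0.579; u2·a0=0.8509·4.744=4.037; a1+…+a4=2.624 < 4.037 ≤ a1+…+a5=4.744 → R5 fires; P=9 E=1 D=6 R=4
Draw 5: a1=1.236, a2=0.972, a3=0.265, a4=0.256, a5=1.696, a0=4.425; τ=−ln(0.5892)/4.425=0.120 → t=0.699; u2·a0=0.8611·4.425=3.810; a1+…+a4=2.729 < 3.810 ≤ a1+…+a5=4.425 → R5 fires; P=9 E=1 D=8 R=3
Draw 6: a1=1.648, a2=0.729, a3=0.265, a4=0.192, a5=1.272, a0=4.106; τ=−ln(0.4068)/4.106=0.219 → t=0.918; u2·a0=0.0131·4.106=0.054 ≤ a1=1.648 → R1 fires; P=11 E=0 D=7 R=3
Draw 7: a1=0.000, a2=0.729, a3=0.000, a4=0.192, a5=1.272, a0=2.193; τ=−ln(0.8758)/2.193=0.060 → t=0.978; u2·a0=0.9815·2.193=2.152; a1+…+a4=0.921 < 2.152 ≤ a1+…+a5=2.193 → R5 fires; P=11 E=0 D=9 R=2
Draw 8: a1=0.000, a2=0.486, a3=0.000, a4=0.128, a5=0.848, a0=1.462; τ=−ln(0.9545)/1.462=0.032 → t=1.010 > T=1.0: stop.
Read off P at T=1.0: 11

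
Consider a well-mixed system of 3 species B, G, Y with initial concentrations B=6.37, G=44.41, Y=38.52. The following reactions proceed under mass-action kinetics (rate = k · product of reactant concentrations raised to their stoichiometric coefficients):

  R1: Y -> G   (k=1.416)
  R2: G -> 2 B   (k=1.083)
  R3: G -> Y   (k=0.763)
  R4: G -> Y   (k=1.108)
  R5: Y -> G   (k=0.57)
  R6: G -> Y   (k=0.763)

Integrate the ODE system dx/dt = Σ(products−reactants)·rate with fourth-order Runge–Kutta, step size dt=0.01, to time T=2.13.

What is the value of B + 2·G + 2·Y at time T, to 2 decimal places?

Check how each reaction changes W = B + 2·G + 2·Y (weight of products minus weight of reactants):
R1: Y -> G: (2·1) − (2·1) = 2 − 2 = 0
R2: G -> 2 B: (1·2) − (2·1) = 2 − 2 = 0
R3: G -> Y: (2·1) − (2·1) = 2 − 2 = 0
R4: G -> Y: (2·1) − (2·1) = 2 − 2 = 0
R5: Y -> G: (2·1) − (2·1) = 2 − 2 = 0
R6: G -> Y: (2·1) − (2·1) = 2 − 2 = 0
Every reaction leaves W unchanged, so W is conserved and no simulation is needed: W(T) = W(0) = 6.37 + 2·44.41 + 2·38.52 = 172.23

Value at T = 172.23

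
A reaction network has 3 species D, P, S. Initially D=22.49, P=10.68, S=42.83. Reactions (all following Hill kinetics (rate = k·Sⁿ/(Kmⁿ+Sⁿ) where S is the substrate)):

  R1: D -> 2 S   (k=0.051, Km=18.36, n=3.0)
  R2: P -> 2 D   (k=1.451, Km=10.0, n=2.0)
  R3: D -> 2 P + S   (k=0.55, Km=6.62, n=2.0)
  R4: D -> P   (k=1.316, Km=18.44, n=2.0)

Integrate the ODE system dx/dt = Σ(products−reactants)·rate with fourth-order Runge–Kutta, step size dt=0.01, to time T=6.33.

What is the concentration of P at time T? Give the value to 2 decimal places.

P at T = 16.42

RK4 with dt=0.01: 633 steps to T=6.33. Trajectory (selected grid times):
t=0.00: D=22.49 P=10.68 S=42.83
t=0.70: D=22.67 P=11.38 S=43.23
t=1.41: D=22.92 P=12.07 S=43.64
t=2.11: D=23.21 P=12.73 S=44.04
t=2.81: D=23.54 P=13.37 S=44.45
t=3.52: D=23.91 P=14.01 S=44.86
t=4.22: D=24.32 P=14.62 S=45.27
t=4.92: D=24.74 P=15.23 S=45.67
t=5.63: D=25.21 P=15.83 S=46.09
t=6.33: D=25.68 P=16.42 S=46.50
Read off P at T=6.33: 16.42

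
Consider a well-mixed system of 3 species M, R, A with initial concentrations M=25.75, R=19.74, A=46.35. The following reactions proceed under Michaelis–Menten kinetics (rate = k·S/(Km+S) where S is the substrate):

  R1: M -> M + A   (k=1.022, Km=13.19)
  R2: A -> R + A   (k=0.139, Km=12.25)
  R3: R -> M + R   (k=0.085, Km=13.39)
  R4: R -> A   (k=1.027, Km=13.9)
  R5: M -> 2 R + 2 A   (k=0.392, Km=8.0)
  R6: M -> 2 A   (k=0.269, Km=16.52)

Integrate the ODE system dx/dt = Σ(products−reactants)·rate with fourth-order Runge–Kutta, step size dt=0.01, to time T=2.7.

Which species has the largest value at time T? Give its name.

RK4 with dt=0.01: 270 steps to T=2.7. Trajectory (selected grid times):
t=0.00: M=25.75 R=19.74 A=46.35
t=0.30: M=25.63 R=19.77 A=47.01
t=0.60: M=25.50 R=19.80 A=47.67
t=0.90: M=25.38 R=19.83 A=48.33
t=1.20: M=25.26 R=19.86 A=48.99
t=1.50: M=25.13 R=19.90 A=49.65
t=1.80: M=25.01 R=19.93 A=50.31
t=2.10: M=24.89 R=19.96 A=50.96
t=2.40: M=24.77 R=19.99 A=51.62
t=2.70: M=24.65 R=20.02 A=52.28
At T=2.7: M=24.65 R=20.02 A=52.28; the largest is A.

Dominant species at T: A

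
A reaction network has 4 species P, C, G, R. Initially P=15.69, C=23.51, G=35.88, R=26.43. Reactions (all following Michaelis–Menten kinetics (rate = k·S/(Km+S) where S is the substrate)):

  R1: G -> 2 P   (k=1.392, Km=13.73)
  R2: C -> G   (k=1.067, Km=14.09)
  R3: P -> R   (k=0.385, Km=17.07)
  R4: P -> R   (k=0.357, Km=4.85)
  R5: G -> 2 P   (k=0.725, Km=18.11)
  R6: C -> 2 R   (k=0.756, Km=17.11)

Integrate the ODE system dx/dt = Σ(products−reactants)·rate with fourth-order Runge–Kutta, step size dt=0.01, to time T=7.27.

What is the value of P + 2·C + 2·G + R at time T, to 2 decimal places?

Value at T = 160.90

Check how each reaction changes W = P + 2·C + 2·G + R (weight of products minus weight of reactants):
R1: G -> 2 P: (1·2) − (2·1) = 2 − 2 = 0
R2: C -> G: (2·1) − (2·1) = 2 − 2 = 0
R3: P -> R: (1·1) − (1·1) = 1 − 1 = 0
R4: P -> R: (1·1) − (1·1) = 1 − 1 = 0
R5: G -> 2 P: (1·2) − (2·1) = 2 − 2 = 0
R6: C -> 2 R: (1·2) − (2·1) = 2 − 2 = 0
Every reaction leaves W unchanged, so W is conserved and no simulation is needed: W(T) = W(0) = 15.69 + 2·23.51 + 2·35.88 + 26.43 = 160.90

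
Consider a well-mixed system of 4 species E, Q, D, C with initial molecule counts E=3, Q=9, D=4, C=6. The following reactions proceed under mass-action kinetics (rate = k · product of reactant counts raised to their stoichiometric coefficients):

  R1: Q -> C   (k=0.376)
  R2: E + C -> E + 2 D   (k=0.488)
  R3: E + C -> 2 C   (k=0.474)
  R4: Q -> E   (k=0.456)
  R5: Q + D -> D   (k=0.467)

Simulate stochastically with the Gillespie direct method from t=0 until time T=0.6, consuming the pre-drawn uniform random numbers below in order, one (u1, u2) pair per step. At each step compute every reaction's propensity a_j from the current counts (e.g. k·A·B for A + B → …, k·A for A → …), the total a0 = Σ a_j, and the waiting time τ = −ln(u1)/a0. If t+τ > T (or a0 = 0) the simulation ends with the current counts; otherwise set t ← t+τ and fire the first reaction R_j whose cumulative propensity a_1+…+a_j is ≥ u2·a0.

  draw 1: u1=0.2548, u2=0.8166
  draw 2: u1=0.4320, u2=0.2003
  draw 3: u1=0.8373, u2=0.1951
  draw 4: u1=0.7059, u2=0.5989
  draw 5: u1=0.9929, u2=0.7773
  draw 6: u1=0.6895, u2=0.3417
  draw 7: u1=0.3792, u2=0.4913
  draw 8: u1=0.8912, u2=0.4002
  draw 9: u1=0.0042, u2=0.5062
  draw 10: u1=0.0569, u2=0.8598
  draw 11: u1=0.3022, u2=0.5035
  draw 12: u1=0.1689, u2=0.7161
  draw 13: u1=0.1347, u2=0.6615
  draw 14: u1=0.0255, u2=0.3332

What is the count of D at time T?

t=0.000: E=3 Q=9 D=4 C=6
Draw 1: a1=3.384, a2=8.784, a3=8.532, a4=4.104, a5=16.812, a0=41.616; τ=−ln(0.2548)/41.616=0.033 → t=0.033; u2·a0=0.8166·41.616=33.984; a1+…+a4=24.804 < 33.984 ≤ a1+…+a5=41.616 → R5 fires; E=3 Q=8 D=4 C=6
Draw 2: a1=3.008, a2=8.784, a3=8.532, a4=3.648, a5=14.944, a0=38.916; τ=−ln(0.4320)/38.916=0.022 → t=0.054; u2·a0=0.2003·38.916=7.795; a1=3.008 < 7.795 ≤ a1+a2=11.792 → R2 fires; E=3 Q=8 D=6 C=5
Draw 3: a1=3.008, a2=7.320, a3=7.110, a4=3.648, a5=22.416, a0=43.502; τ=−ln(0.8373)/43.502=0.004 → t=0.059; u2·a0=0.1951·43.502=8.487; a1=3.008 < 8.487 ≤ a1+a2=10.328 → R2 fires; E=3 Q=8 D=8 C=4
Draw 4: a1=3.008, a2=5.856, a3=5.688, a4=3.648, a5=29.888, a0=48.088; τ=−ln(0.7059)/48.088=0.007 → t=0.066; u2·a0=0.5989·48.088=28.800; a1+…+a4=18.200 < 28.800 ≤ a1+…+a5=48.088 → R5 fires; E=3 Q=7 D=8 C=4
Draw 5: a1=2.632, a2=5.856, a3=5.688, a4=3.192, a5=26.152, a0=43.520; τ=−ln(0.9929)/43.520=0.000 → t=0.066; u2·a0=0.7773·43.520=33.828; a1+…+a4=17.368 < 33.828 ≤ a1+…+a5=43.520 → R5 fires; E=3 Q=6 D=8 C=4
Draw 6: a1=2.256, a2=5.856, a3=5.688, a4=2.736, a5=22.416, a0=38.952; τ=−ln(0.6895)/38.952=0.010 → t=0.075; u2·a0=0.3417·38.952=13.310; a1+a2=8.112 < 13.310 ≤ a1+…+a3=13.800 → R3 fires; E=2 Q=6 D=8 C=5
Draw 7: a1=2.256, a2=4.880, a3=4.740, a4=2.736, a5=22.416, a0=37.028; τ=−ln(0.3792)/37.028=0.026 → t=0.102; u2·a0=0.4913·37.028=18.192; a1+…+a4=14.612 < 18.192 ≤ a1+…+a5=37.028 → R5 fires; E=2 Q=5 D=8 C=5
Draw 8: a1=1.880, a2=4.880, a3=4.740, a4=2.280, a5=18.680, a0=32.460; τ=−ln(0.8912)/32.460=0.004 → t=0.105; u2·a0=0.4002·32.460=12.990; a1+…+a3=11.500 < 12.990 ≤ a1+…+a4=13.780 → R4 fires; E=3 Q=4 D=8 C=5
Draw 9: a1=1.504, a2=7.320, a3=7.110, a4=1.824, a5=14.944, a0=32.702; τ=−ln(0.0042)/32.702=0.167 → t=0.273; u2·a0=0.5062·32.702=16.554; a1+…+a3=15.934 < 16.554 ≤ a1+…+a4=17.758 → R4 fires; E=4 Q=3 D=8 C=5
Draw 10: a1=1.128, a2=9.760, a3=9.480, a4=1.368, a5=11.208, a0=32.944; τ=−ln(0.0569)/32.944=0.087 → t=0.360; u2·a0=0.8598·32.944=28.325; a1+…+a4=21.736 < 28.325 ≤ a1+…+a5=32.944 → R5 fires; E=4 Q=2 D=8 C=5
Draw 11: a1=0.752, a2=9.760, a3=9.480, a4=0.912, a5=7.472, a0=28.376; τ=−ln(0.3022)/28.376=0.042 → t=0.402; u2·a0=0.5035·28.376=14.287; a1+a2=10.512 < 14.287 ≤ a1+…+a3=19.992 → R3 fires; E=3 Q=2 D=8 C=6
Draw 12: a1=0.752, a2=8.784, a3=8.532, a4=0.912, a5=7.472, a0=26.452; τ=−ln(0.1689)/26.452=0.067 → t=0.469; u2·a0=0.7161·26.452=18.942; a1+…+a3=18.068 < 18.942 ≤ a1+…+a4=18.980 → R4 fires; E=4 Q=1 D=8 C=6
Draw 13: a1=0.376, a2=11.712, a3=11.376, a4=0.456, a5=3.736, a0=27.656; τ=−ln(0.1347)/27.656=0.072 → t=0.541; u2·a0=0.6615·27.656=18.294; a1+a2=12.088 < 18.294 ≤ a1+…+a3=23.464 → R3 fires; E=3 Q=1 D=8 C=7
Draw 14: a1=0.376, a2=10.248, a3=9.954, a4=0.456, a5=3.736, a0=24.770; τ=−ln(0.0255)/24.770=0.148 → t=0.690 > T=0.6: stop.
Read off D at T=0.6: 8

D at T = 8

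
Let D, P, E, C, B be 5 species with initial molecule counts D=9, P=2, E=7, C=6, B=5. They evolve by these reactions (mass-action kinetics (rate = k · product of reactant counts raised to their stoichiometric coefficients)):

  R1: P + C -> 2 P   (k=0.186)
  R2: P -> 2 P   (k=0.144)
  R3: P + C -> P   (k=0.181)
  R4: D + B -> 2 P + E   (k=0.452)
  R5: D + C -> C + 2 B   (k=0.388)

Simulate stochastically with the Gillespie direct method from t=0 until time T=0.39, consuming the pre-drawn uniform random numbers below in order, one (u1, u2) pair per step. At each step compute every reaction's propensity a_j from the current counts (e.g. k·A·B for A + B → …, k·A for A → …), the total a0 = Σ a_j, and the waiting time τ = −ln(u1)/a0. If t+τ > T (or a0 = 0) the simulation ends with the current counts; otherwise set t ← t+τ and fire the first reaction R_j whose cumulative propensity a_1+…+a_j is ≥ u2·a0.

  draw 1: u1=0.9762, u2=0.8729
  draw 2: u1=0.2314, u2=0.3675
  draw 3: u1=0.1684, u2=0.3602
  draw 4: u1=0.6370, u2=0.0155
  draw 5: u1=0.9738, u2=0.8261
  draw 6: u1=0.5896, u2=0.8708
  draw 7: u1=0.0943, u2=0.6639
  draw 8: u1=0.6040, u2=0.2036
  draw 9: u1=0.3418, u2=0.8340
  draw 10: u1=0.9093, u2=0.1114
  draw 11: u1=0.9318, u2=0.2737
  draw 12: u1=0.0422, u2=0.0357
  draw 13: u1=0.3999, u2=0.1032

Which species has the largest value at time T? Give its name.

Dominant species at T: P

t=0.000: D=9 P=2 E=7 C=6 B=5
Draw 1: a1=2.232, a2=0.288, a3=2.172, a4=20.340, a5=20.952, a0=45.984; τ=−ln(0.9762)/45.984=0.001 → t=0.001; u2·a0=0.8729·45.984=40.139; a1+…+a4=25.032 < 40.139 ≤ a1+…+a5=45.984 → R5 fires; D=8 P=2 E=7 C=6 B=7
Draw 2: a1=2.232, a2=0.288, a3=2.172, a4=25.312, a5=18.624, a0=48.628; τ=−ln(0.2314)/48.628=0.030 → t=0.031; u2·a0=0.3675·48.628=17.871; a1+…+a3=4.692 < 17.871 ≤ a1+…+a4=30.004 → R4 fires; D=7 P=4 E=8 C=6 B=6
Draw 3: a1=4.464, a2=0.576, a3=4.344, a4=18.984, a5=16.296, a0=44.664; τ=−ln(0.1684)/44.664=0.040 → t=0.071; u2·a0=0.3602·44.664=16.088; a1+…+a3=9.384 < 16.088 ≤ a1+…+a4=28.368 → R4 fires; D=6 P=6 E=9 C=6 B=5
Draw 4: a1=6.696, a2=0.864, a3=6.516, a4=13.560, a5=13.968, a0=41.604; τ=−ln(0.6370)/41.604=0.011 → t=0.081; u2·a0=0.0155·41.604=0.645 ≤ a1=6.696 → R1 fires; D=6 P=7 E=9 C=5 B=5
Draw 5: a1=6.510, a2=1.008, a3=6.335, a4=13.560, a5=11.640, a0=39.053; τ=−ln(0.9738)/39.053=0.001 → t=0.082; u2·a0=0.8261·39.053=32.262; a1+…+a4=27.413 < 32.262 ≤ a1+…+a5=39.053 → R5 fires; D=5 P=7 E=9 C=5 B=7
Draw 6: a1=6.510, a2=1.008, a3=6.335, a4=15.820, a5=9.700, a0=39.373; τ=−ln(0.5896)/39.373=0.013 → t=0.095; u2·a0=0.8708·39.373=34.286; a1+…+a4=29.673 < 34.286 ≤ a1+…+a5=39.373 → R5 fires; D=4 P=7 E=9 C=5 B=9
Draw 7: a1=6.510, a2=1.008, a3=6.335, a4=16.272, a5=7.760, a0=37.885; τ=−ln(0.0943)/37.885=0.062 → t=0.158; u2·a0=0.6639·37.885=25.152; a1+…+a3=13.853 < 25.152 ≤ a1+…+a4=30.125 → R4 fires; D=3 P=9 E=10 C=5 B=8
Draw 8: a1=8.370, a2=1.296, a3=8.145, a4=10.848, a5=5.820, a0=34.479; τ=−ln(0.6040)/34.479=0.015 → t=0.172; u2·a0=0.2036·34.479=7.020 ≤ a1=8.370 → R1 fires; D=3 P=10 E=10 C=4 B=8
Draw 9: a1=7.440, a2=1.440, a3=7.240, a4=10.848, a5=4.656, a0=31.624; τ=−ln(0.3418)/31.624=0.034 → t=0.206; u2·a0=0.8340·31.624=26.374; a1+…+a3=16.120 < 26.374 ≤ a1+…+a4=26.968 → R4 fires; D=2 P=12 E=11 C=4 B=7
Draw 10: a1=8.928, a2=1.728, a3=8.688, a4=6.328, a5=3.104, a0=28.776; τ=−ln(0.9093)/28.776=0.003 → t=0.210; u2·a0=0.1114·28.776=3.206 ≤ a1=8.928 → R1 fires; D=2 P=13 E=11 C=3 B=7
Draw 11: a1=7.254, a2=1.872, a3=7.059, a4=6.328, a5=2.328, a0=24.841; τ=−ln(0.9318)/24.841=0.003 → t=0.212; u2·a0=0.2737·24.841=6.799 ≤ a1=7.254 → R1 fires; D=2 P=14 E=11 C=2 B=7
Draw 12: a1=5.208, a2=2.016, a3=5.068, a4=6.328, a5=1.552, a0=20.172; τ=−ln(0.0422)/20.172=0.157 → t=0.369; u2·a0=0.0357·20.172=0.720 ≤ a1=5.208 → R1 fires; D=2 P=15 E=11 C=1 B=7
Draw 13: a1=2.790, a2=2.160, a3=2.715, a4=6.328, a5=0.776, a0=14.769; τ=−ln(0.3999)/14.769=0.062 → t=0.431 > T=0.39: stop.
At T=0.39: D=2 P=15 E=11 C=1 B=7; the largest is P.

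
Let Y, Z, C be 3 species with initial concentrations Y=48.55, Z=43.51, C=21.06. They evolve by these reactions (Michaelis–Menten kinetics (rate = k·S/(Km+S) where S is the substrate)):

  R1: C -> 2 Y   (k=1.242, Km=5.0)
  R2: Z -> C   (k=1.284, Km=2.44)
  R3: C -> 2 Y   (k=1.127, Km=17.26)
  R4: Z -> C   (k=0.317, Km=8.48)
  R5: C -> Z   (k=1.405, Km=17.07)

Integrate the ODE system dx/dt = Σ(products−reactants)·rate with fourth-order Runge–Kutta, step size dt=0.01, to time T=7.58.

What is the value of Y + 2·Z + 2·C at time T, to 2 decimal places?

Check how each reaction changes W = Y + 2·Z + 2·C (weight of products minus weight of reactants):
R1: C -> 2 Y: (1·2) − (2·1) = 2 − 2 = 0
R2: Z -> C: (2·1) − (2·1) = 2 − 2 = 0
R3: C -> 2 Y: (1·2) − (2·1) = 2 − 2 = 0
R4: Z -> C: (2·1) − (2·1) = 2 − 2 = 0
R5: C -> Z: (2·1) − (2·1) = 2 − 2 = 0
Every reaction leaves W unchanged, so W is conserved and no simulation is needed: W(T) = W(0) = 48.55 + 2·43.51 + 2·21.06 = 177.69

Value at T = 177.69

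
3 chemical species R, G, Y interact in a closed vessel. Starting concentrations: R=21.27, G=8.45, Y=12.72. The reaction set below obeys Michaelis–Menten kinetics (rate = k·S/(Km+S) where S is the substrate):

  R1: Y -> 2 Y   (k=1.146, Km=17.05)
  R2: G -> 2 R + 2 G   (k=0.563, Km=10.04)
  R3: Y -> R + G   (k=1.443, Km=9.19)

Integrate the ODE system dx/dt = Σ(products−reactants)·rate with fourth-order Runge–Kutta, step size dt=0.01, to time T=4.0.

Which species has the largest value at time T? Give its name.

RK4 with dt=0.01: 400 steps to T=4.0. Trajectory (selected grid times):
t=0.00: R=21.27 G=8.45 Y=12.72
t=0.44: R=21.87 G=8.93 Y=12.57
t=0.89: R=22.48 G=9.43 Y=12.41
t=1.33: R=23.09 G=9.91 Y=12.26
t=1.78: R=23.72 G=10.41 Y=12.10
t=2.22: R=24.33 G=10.90 Y=11.95
t=2.67: R=24.96 G=11.40 Y=11.80
t=3.11: R=25.59 G=11.89 Y=11.65
t=3.56: R=26.22 G=12.39 Y=11.49
t=4.00: R=26.85 G=12.88 Y=11.34
At T=4.0: R=26.85 G=12.88 Y=11.34; the largest is R.

Dominant species at T: R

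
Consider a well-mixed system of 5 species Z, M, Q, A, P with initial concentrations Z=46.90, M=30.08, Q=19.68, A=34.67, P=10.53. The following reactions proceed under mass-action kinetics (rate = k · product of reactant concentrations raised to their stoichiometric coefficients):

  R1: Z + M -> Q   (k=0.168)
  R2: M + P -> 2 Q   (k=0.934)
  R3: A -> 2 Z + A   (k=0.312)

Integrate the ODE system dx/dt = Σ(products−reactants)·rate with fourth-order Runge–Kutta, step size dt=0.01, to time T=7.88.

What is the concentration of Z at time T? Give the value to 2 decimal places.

Z at T = 197.22

RK4 with dt=0.01: 788 steps to T=7.88. Trajectory (selected grid times):
t=0.00: Z=46.90 M=30.08 Q=19.68 A=34.67 P=10.53
t=0.88: Z=45.82 M=0.03 Q=59.65 A=34.67 P=0.61
t=1.75: Z=64.61 M=0.00 Q=59.69 A=34.67 P=0.60
t=2.63: Z=83.64 M=0.00 Q=59.69 A=34.67 P=0.60
t=3.50: Z=102.47 M=0.00 Q=59.69 A=34.67 P=0.60
t=4.38: Z=121.50 M=0.00 Q=59.69 A=34.67 P=0.60
t=5.25: Z=140.33 M=0.00 Q=59.69 A=34.67 P=0.60
t=6.13: Z=159.36 M=0.00 Q=59.69 A=34.67 P=0.60
t=7.00: Z=178.19 M=0.00 Q=59.69 A=34.67 P=0.60
t=7.88: Z=197.22 M=0.00 Q=59.69 A=34.67 P=0.60
Read off Z at T=7.88: 197.22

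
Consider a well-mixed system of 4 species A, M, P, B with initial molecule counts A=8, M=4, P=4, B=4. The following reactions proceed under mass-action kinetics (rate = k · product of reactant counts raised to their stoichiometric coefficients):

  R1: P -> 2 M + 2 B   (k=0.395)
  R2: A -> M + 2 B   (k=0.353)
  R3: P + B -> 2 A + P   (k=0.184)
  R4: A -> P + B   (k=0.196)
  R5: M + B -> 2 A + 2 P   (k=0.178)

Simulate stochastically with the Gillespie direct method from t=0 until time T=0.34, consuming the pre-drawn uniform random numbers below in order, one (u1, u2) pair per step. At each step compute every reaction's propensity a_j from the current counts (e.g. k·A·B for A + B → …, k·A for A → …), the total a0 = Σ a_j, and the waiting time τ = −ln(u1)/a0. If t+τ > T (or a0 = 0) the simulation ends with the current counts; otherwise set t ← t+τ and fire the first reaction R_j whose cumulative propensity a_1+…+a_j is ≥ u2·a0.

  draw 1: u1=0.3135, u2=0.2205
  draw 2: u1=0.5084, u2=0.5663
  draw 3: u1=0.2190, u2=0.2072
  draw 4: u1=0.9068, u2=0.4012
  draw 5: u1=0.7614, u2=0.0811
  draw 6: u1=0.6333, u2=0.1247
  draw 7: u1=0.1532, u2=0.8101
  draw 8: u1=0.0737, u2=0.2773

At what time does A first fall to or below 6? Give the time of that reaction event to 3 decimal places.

Threshold first reached at t = 0.143

t=0.000: A=8 M=4 P=4 B=4
Draw 1: a1=1.580, a2=2.824, a3=2.944, a4=1.568, a5=2.848, a0=11.764; τ=−ln(0.3135)/11.764=0.099 → t=0.099; u2·a0=0.2205·11.764=2.594; a1=1.580 < 2.594 ≤ a1+a2=4.404 → R2 fires; A=7 M=5 P=4 B=6
Draw 2: a1=1.580, a2=2.471, a3=4.416, a4=1.372, a5=5.340, a0=15.179; τ=−ln(0.5084)/15.179=0.045 → t=0.143; u2·a0=0.5663·15.179=8.596; a1+…+a3=8.467 < 8.596 ≤ a1+…+a4=9.839 → R4 fires; A=6 M=5 P=5 B=7
Draw 3: a1=1.975, a2=2.118, a3=6.440, a4=1.176, a5=6.230, a0=17.939; τ=−ln(0.2190)/17.939=0.085 → t=0.228; u2·a0=0.2072·17.939=3.717; a1=1.975 < 3.717 ≤ a1+a2=4.093 → R2 fires; A=5 M=6 P=5 B=9
Draw 4: a1=1.975, a2=1.765, a3=8.280, a4=0.980, a5=9.612, a0=22.612; τ=−ln(0.9068)/22.612=0.004 → t=0.232; u2·a0=0.4012·22.612=9.072; a1+a2=3.740 < 9.072 ≤ a1+…+a3=12.020 → R3 fires; A=7 M=6 P=5 B=8
Draw 5: a1=1.975, a2=2.471, a3=7.360, a4=1.372, a5=8.544, a0=21.722; τ=−ln(0.7614)/21.722=0.013 → t=0.245; u2·a0=0.0811·21.722=1.762 ≤ a1=1.975 → R1 fires; A=7 M=8 P=4 B=10
Draw 6: a1=1.580, a2=2.471, a3=7.360, a4=1.372, a5=14.240, a0=27.023; τ=−ln(0.6333)/27.023=0.017 → t=0.262; u2·a0=0.1247·27.023=3.370; a1=1.580 < 3.370 ≤ a1+a2=4.051 → R2 fires; A=6 M=9 P=4 B=12
Draw 7: a1=1.580, a2=2.118, a3=8.832, a4=1.176, a5=19.224, a0=32.930; τ=−ln(0.1532)/32.930=0.057 → t=0.319; u2·a0=0.8101·32.930=26.677; a1+…+a4=13.706 < 26.677 ≤ a1+…+a5=32.930 → R5 fires; A=8 M=8 P=6 B=11
Draw 8: a1=2.370, a2=2.824, a3=12.144, a4=1.568, a5=15.664, a0=34.570; τ=−ln(0.0737)/34.570=0.075 → t=0.394 > T=0.34: stop.
A first becomes ≤ 6 when it reaches 6 at the event at t=0.143.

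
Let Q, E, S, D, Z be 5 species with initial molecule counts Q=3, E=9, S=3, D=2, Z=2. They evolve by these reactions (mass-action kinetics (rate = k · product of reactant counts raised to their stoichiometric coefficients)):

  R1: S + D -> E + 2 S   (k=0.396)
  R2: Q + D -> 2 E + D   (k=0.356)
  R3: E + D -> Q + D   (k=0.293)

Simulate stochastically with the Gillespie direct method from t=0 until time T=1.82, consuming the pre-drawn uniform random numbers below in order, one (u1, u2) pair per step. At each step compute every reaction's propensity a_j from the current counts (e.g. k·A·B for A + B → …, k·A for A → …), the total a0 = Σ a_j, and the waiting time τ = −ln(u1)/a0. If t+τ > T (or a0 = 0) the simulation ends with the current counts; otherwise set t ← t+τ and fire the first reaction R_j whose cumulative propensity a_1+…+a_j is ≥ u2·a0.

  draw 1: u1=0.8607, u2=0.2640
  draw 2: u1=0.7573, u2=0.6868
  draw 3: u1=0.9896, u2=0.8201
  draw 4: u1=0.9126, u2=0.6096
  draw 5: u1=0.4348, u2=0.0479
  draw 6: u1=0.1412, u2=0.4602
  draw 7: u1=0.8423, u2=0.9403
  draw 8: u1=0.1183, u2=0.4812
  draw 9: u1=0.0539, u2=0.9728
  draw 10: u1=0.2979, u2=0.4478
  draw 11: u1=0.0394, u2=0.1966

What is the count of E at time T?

t=0.000: Q=3 E=9 S=3 D=2 Z=2
Draw 1: a1=2.376, a2=2.136, a3=5.274, a0=9.786; τ=−ln(0.8607)/9.786=0.015 → t=0.015; u2·a0=0.2640·9.786=2.584; a1=2.376 < 2.584 ≤ a1+a2=4.512 → R2 fires; Q=2 E=11 S=3 D=2 Z=2
Draw 2: a1=2.376, a2=1.424, a3=6.446, a0=10.246; τ=−ln(0.7573)/10.246=0.027 → t=0.042; u2·a0=0.6868·10.246=7.037; a1+a2=3.800 < 7.037 ≤ a1+…+a3=10.246 → R3 fires; Q=3 E=10 S=3 D=2 Z=2
Draw 3: a1=2.376, a2=2.136, a3=5.860, a0=10.372; τ=−ln(0.9896)/10.372=0.001 → t=0.043; u2·a0=0.8201·10.372=8.506; a1+a2=4.512 < 8.506 ≤ a1+…+a3=10.372 → R3 fires; Q=4 E=9 S=3 D=2 Z=2
Draw 4: a1=2.376, a2=2.848, a3=5.274, a0=10.498; τ=−ln(0.9126)/10.498=0.009 → t=0.052; u2·a0=0.6096·10.498=6.400; a1+a2=5.224 < 6.400 ≤ a1+…+a3=10.498 → R3 fires; Q=5 E=8 S=3 D=2 Z=2
Draw 5: a1=2.376, a2=3.560, a3=4.688, a0=10.624; τ=−ln(0.4348)/10.624=0.078 → t=0.131; u2·a0=0.0479·10.624=0.509 ≤ a1=2.376 → R1 fires; Q=5 E=9 S=4 D=1 Z=2
Draw 6: a1=1.584, a2=1.780, a3=2.637, a0=6.001; τ=−ln(0.1412)/6.001=0.326 → t=0.457; u2·a0=0.4602·6.001=2.762; a1=1.584 < 2.762 ≤ a1+a2=3.364 → R2 fires; Q=4 E=11 S=4 D=1 Z=2
Draw 7: a1=1.584, a2=1.424, a3=3.223, a0=6.231; τ=−ln(0.8423)/6.231=0.028 → t=0.484; u2·a0=0.9403·6.231=5.859; a1+a2=3.008 < 5.859 ≤ a1+…+a3=6.231 → R3 fires; Q=5 E=10 S=4 D=1 Z=2
Draw 8: a1=1.584, a2=1.780, a3=2.930, a0=6.294; τ=−ln(0.1183)/6.294=0.339 → t=0.823; u2·a0=0.4812·6.294=3.029; a1=1.584 < 3.029 ≤ a1+a2=3.364 → R2 fires; Q=4 E=12 S=4 D=1 Z=2
Draw 9: a1=1.584, a2=1.424, a3=3.516, a0=6.524; τ=−ln(0.0539)/6.524=0.448 → t=1.271; u2·a0=0.9728·6.524=6.347; a1+a2=3.008 < 6.347 ≤ a1+…+a3=6.524 → R3 fires; Q=5 E=11 S=4 D=1 Z=2
Draw 10: a1=1.584, a2=1.780, a3=3.223, a0=6.587; τ=−ln(0.2979)/6.587=0.184 → t=1.455; u2·a0=0.4478·6.587=2.950; a1=1.584 < 2.950 ≤ a1+a2=3.364 → R2 fires; Q=4 E=13 S=4 D=1 Z=2
Draw 11: a1=1.584, a2=1.424, a3=3.809, a0=6.817; τ=−ln(0.0394)/6.817=0.474 → t=1.929 > T=1.82: stop.
Read off E at T=1.82: 13

E at T = 13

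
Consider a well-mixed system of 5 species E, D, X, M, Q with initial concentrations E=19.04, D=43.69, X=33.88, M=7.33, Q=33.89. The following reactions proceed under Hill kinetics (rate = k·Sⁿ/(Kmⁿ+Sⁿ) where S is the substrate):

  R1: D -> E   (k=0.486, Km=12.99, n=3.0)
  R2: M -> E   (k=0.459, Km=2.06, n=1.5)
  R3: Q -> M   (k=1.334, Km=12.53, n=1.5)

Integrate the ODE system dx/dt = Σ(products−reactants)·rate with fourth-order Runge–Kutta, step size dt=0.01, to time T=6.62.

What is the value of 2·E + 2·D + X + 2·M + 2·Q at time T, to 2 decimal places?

Check how each reaction changes W = 2·E + 2·D + X + 2·M + 2·Q (weight of products minus weight of reactants):
R1: D -> E: (2·1) − (2·1) = 2 − 2 = 0
R2: M -> E: (2·1) − (2·1) = 2 − 2 = 0
R3: Q -> M: (2·1) − (2·1) = 2 − 2 = 0
Every reaction leaves W unchanged, so W is conserved and no simulation is needed: W(T) = W(0) = 2·19.04 + 2·43.69 + 33.88 + 2·7.33 + 2·33.89 = 241.78

Value at T = 241.78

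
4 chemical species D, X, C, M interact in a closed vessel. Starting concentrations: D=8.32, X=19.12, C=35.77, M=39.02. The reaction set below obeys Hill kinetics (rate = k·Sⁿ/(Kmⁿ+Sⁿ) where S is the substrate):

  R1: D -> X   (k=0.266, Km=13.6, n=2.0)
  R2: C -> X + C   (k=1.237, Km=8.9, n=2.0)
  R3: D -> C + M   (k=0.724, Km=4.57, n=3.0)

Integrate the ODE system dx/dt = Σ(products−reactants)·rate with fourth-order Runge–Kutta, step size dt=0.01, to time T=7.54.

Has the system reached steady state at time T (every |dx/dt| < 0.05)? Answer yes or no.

RK4 with dt=0.01: 754 steps to T=7.54. Trajectory (selected grid times):
t=0.00: D=8.32 X=19.12 C=35.77 M=39.02
t=0.84: D=7.75 X=20.16 C=36.28 M=39.53
t=1.68: D=7.20 X=21.19 C=36.78 M=40.03
t=2.51: D=6.69 X=22.21 C=37.25 M=40.50
t=3.35: D=6.20 X=23.23 C=37.69 M=40.94
t=4.19: D=5.74 X=24.25 C=38.11 M=41.36
t=5.03: D=5.32 X=25.27 C=38.50 M=41.75
t=5.86: D=4.94 X=26.27 C=38.85 M=42.10
t=6.70: D=4.60 X=27.28 C=39.18 M=42.43
t=7.54: D=4.28 X=28.29 C=39.47 M=42.72
Rates at T: R1=0.0240, R2=1.1771, R3=0.3271
dx/dt at T (Σ net stoichiometry × rate): D=-0.3511, X=+1.2012, C=+0.3271, M=+0.3271
Largest |dx/dt| is |+1.2012| (X) ≥ 0.05 → not steady.

Steady state at T: no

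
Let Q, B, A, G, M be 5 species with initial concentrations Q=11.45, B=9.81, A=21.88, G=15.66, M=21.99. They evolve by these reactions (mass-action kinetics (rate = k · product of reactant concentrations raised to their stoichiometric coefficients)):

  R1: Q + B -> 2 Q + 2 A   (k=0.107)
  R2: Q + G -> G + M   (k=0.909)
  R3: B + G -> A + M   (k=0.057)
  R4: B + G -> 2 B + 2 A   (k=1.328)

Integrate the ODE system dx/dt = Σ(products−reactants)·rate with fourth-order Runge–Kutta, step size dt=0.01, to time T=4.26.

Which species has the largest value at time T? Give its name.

Dominant species at T: A

RK4 with dt=0.01: 426 steps to T=4.26. Trajectory (selected grid times):
t=0.00: Q=11.45 B=9.81 A=21.88 G=15.66 M=21.99
t=0.47: Q=14.94 B=14.82 A=71.28 G=0.00 M=28.50
t=0.95: Q=24.49 B=5.27 A=90.38 G=0.00 M=28.50
t=1.42: Q=28.39 B=1.37 A=98.18 G=0.00 M=28.50
t=1.89: Q=29.44 B=0.32 A=100.28 G=0.00 M=28.50
t=2.37: Q=29.69 B=0.07 A=100.78 G=0.00 M=28.50
t=2.84: Q=29.75 B=0.02 A=100.89 G=0.00 M=28.50
t=3.31: Q=29.76 B=0.00 A=100.91 G=0.00 M=28.50
t=3.79: Q=29.76 B=0.00 A=100.92 G=0.00 M=28.50
t=4.26: Q=29.76 B=0.00 A=100.92 G=0.00 M=28.50
At T=4.26: Q=29.76 B=0.00 A=100.92 G=0.00 M=28.50; the largest is A.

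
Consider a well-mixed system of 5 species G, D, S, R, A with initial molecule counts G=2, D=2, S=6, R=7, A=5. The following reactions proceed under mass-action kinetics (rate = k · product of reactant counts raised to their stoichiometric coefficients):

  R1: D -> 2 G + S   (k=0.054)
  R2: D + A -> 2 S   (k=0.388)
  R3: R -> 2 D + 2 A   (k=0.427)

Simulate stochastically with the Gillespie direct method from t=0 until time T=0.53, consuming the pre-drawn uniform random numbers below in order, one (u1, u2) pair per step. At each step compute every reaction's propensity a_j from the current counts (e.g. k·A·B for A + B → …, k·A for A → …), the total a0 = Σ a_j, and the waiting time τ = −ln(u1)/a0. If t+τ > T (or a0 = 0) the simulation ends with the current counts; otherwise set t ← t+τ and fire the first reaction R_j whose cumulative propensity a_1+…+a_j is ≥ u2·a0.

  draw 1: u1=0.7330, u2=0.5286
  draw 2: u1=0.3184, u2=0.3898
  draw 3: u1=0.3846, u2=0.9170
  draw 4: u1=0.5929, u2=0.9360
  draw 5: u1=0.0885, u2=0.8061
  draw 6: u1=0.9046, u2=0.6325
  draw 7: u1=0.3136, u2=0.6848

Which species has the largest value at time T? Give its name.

Dominant species at T: S

t=0.000: G=2 D=2 S=6 R=7 A=5
Draw 1: a1=0.108, a2=3.880, a3=2.989, a0=6.977; τ=−ln(0.7330)/6.977=0.045 → t=0.045; u2·a0=0.5286·6.977=3.688; a1=0.108 < 3.688 ≤ a1+a2=3.988 → R2 fires; G=2 D=1 S=8 R=7 A=4
Draw 2: a1=0.054, a2=1.552, a3=2.989, a0=4.595; τ=−ln(0.3184)/4.595=0.249 → t=0.294; u2·a0=0.3898·4.595=1.791; a1+a2=1.606 < 1.791 ≤ a1+…+a3=4.595 → R3 fires; G=2 D=3 S=8 R=6 A=6
Draw 3: a1=0.162, a2=6.984, a3=2.562, a0=9.708; τ=−ln(0.3846)/9.708=0.098 → t=0.392; u2·a0=0.9170·9.708=8.902; a1+a2=7.146 < 8.902 ≤ a1+…+a3=9.708 → R3 fires; G=2 D=5 S=8 R=5 A=8
Draw 4: a1=0.270, a2=15.520, a3=2.135, a0=17.925; τ=−ln(0.5929)/17.925=0.029 → t=0.421; u2·a0=0.9360·17.925=16.778; a1+a2=15.790 < 16.778 ≤ a1+…+a3=17.925 → R3 fires; G=2 D=7 S=8 R=4 A=10
Draw 5: a1=0.378, a2=27.160, a3=1.708, a0=29.246; τ=−ln(0.0885)/29.246=0.083 → t=0.504; u2·a0=0.8061·29.246=23.575; a1=0.378 < 23.575 ≤ a1+a2=27.538 → R2 fires; G=2 D=6 S=10 R=4 A=9
Draw 6: a1=0.324, a2=20.952, a3=1.708, a0=22.984; τ=−ln(0.9046)/22.984=0.004 → t=0.508; u2·a0=0.6325·22.984=14.537; a1=0.324 < 14.537 ≤ a1+a2=21.276 → R2 fires; G=2 D=5 S=12 R=4 A=8
Draw 7: a1=0.270, a2=15.520, a3=1.708, a0=17.498; τ=−ln(0.3136)/17.498=0.066 → t=0.575 > T=0.53: stop.
At T=0.53: G=2 D=5 S=12 R=4 A=8; the largest is S.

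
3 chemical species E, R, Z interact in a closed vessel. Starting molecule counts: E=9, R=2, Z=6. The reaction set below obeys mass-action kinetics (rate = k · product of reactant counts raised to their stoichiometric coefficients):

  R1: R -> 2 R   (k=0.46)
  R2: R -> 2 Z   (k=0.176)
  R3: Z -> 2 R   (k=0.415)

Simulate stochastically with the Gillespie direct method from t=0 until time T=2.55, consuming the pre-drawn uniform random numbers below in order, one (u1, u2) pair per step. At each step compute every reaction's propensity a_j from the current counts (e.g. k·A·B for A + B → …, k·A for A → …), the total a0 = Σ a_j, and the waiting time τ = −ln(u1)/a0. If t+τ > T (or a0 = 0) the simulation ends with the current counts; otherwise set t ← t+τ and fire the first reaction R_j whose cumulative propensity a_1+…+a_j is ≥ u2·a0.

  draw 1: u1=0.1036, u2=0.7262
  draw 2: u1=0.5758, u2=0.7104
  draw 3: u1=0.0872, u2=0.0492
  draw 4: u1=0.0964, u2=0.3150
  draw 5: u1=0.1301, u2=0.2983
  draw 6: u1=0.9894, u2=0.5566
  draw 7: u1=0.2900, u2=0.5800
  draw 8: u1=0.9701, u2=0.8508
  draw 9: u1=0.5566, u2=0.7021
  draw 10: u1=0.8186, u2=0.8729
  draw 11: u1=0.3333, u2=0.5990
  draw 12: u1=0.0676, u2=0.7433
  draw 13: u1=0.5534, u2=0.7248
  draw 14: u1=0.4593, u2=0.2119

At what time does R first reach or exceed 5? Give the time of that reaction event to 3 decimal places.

Threshold first reached at t = 0.722

t=0.000: E=9 R=2 Z=6
Draw 1: a1=0.920, a2=0.352, a3=2.490, a0=3.762; τ=−ln(0.1036)/3.762=0.603 → t=0.603; u2·a0=0.7262·3.762=2.732; a1+a2=1.272 < 2.732 ≤ a1+…+a3=3.762 → R3 fires; E=9 R=4 Z=5
Draw 2: a1=1.840, a2=0.704, a3=2.075, a0=4.619; τ=−ln(0.5758)/4.619=0.120 → t=0.722; u2·a0=0.7104·4.619=3.281; a1+a2=2.544 < 3.281 ≤ a1+…+a3=4.619 → R3 fires; E=9 R=6 Z=4
Draw 3: a1=2.760, a2=1.056, a3=1.660, a0=5.476; τ=−ln(0.0872)/5.476=0.445 → t=1.168; u2·a0=0.0492·5.476=0.269 ≤ a1=2.760 → R1 fires; E=9 R=7 Z=4
Draw 4: a1=3.220, a2=1.232, a3=1.660, a0=6.112; τ=−ln(0.0964)/6.112=0.383 → t=1.550; u2·a0=0.3150·6.112=1.925 ≤ a1=3.220 → R1 fires; E=9 R=8 Z=4
Draw 5: a1=3.680, a2=1.408, a3=1.660, a0=6.748; τ=−ln(0.1301)/6.748=0.302 → t=1.853; u2·a0=0.2983·6.748=2.013 ≤ a1=3.680 → R1 fires; E=9 R=9 Z=4
Draw 6: a1=4.140, a2=1.584, a3=1.660, a0=7.384; τ=−ln(0.9894)/7.384=0.001 → t=1.854; u2·a0=0.5566·7.384=4.110 ≤ a1=4.140 → R1 fires; E=9 R=10 Z=4
Draw 7: a1=4.600, a2=1.760, a3=1.660, a0=8.020; τ=−ln(0.2900)/8.020=0.154 → t=2.008; u2·a0=0.5800·8.020=4.652; a1=4.600 < 4.652 ≤ a1+a2=6.360 → R2 fires; E=9 R=9 Z=6
Draw 8: a1=4.140, a2=1.584, a3=2.490, a0=8.214; τ=−ln(0.9701)/8.214=0.004 → t=2.012; u2·a0=0.8508·8.214=6.988; a1+a2=5.724 < 6.988 ≤ a1+…+a3=8.214 → R3 fires; E=9 R=11 Z=5
Draw 9: a1=5.060, a2=1.936, a3=2.075, a0=9.071; τ=−ln(0.5566)/9.071=0.065 → t=2.077; u2·a0=0.7021·9.071=6.369; a1=5.060 < 6.369 ≤ a1+a2=6.996 → R2 fires; E=9 R=10 Z=7
Draw 10: a1=4.600, a2=1.760, a3=2.905, a0=9.265; τ=−ln(0.8186)/9.265=0.022 → t=2.098; u2·a0=0.8729·9.265=8.087; a1+a2=6.360 < 8.087 ≤ a1+…+a3=9.265 → R3 fires; E=9 R=12 Z=6
Draw 11: a1=5.520, a2=2.112, a3=2.490, a0=10.122; τ=−ln(0.3333)/10.122=0.109 → t=2.207; u2·a0=0.5990·10.122=6.063; a1=5.520 < 6.063 ≤ a1+a2=7.632 → R2 fires; E=9 R=11 Z=8
Draw 12: a1=5.060, a2=1.936, a3=3.320, a0=10.316; τ=−ln(0.0676)/10.316=0.261 → t=2.468; u2·a0=0.7433·10.316=7.668; a1+a2=6.996 < 7.668 ≤ a1+…+a3=10.316 → R3 fires; E=9 R=13 Z=7
Draw 13: a1=5.980, a2=2.288, a3=2.905, a0=11.173; τ=−ln(0.5534)/11.173=0.053 → t=2.521; u2·a0=0.7248·11.173=8.098; a1=5.980 < 8.098 ≤ a1+a2=8.268 → R2 fires; E=9 R=12 Z=9
Draw 14: a1=5.520, a2=2.112, a3=3.735, a0=11.367; τ=−ln(0.4593)/11.367=0.068 → t=2.589 > T=2.55: stop.
R first becomes ≥ 5 when it reaches 6 at the event at t=0.722.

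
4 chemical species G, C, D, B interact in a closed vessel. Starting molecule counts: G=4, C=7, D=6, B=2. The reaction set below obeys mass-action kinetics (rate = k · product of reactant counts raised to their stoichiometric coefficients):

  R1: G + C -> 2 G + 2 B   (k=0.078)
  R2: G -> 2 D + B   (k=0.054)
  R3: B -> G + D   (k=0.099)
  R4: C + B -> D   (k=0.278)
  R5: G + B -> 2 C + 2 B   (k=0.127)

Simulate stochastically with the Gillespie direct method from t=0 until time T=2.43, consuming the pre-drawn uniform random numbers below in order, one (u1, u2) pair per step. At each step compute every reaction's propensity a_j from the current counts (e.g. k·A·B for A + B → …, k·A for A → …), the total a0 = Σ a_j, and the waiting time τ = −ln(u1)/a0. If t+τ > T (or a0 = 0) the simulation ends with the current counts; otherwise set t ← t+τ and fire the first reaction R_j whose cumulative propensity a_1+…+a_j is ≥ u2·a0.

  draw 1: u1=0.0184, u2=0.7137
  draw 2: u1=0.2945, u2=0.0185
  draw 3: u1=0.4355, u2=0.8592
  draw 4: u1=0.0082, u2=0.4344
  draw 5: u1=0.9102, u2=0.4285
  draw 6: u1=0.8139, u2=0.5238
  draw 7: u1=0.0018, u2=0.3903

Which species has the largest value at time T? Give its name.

t=0.000: G=4 C=7 D=6 B=2
Draw 1: a1=2.184, a2=0.216, a3=0.198, a4=3.892, a5=1.016, a0=7.506; τ=−ln(0.0184)/7.506=0.532 → t=0.532; u2·a0=0.7137·7.506=5.357; a1+…+a3=2.598 < 5.357 ≤ a1+…+a4=6.490 → R4 fires; G=4 C=6 D=7 B=1
Draw 2: a1=1.872, a2=0.216, a3=0.099, a4=1.668, a5=0.508, a0=4.363; τ=−ln(0.2945)/4.363=0.280 → t=0.812; u2·a0=0.0185·4.363=0.081 ≤ a1=1.872 → R1 fires; G=5 C=5 D=7 B=3
Draw 3: a1=1.950, a2=0.270, a3=0.297, a4=4.170, a5=1.905, a0=8.592; τ=−ln(0.4355)/8.592=0.097 → t=0.909; u2·a0=0.8592·8.592=7.382; a1+…+a4=6.687 < 7.382 ≤ a1+…+a5=8.592 → R5 fires; G=4 C=7 D=7 B=4
Draw 4: a1=2.184, a2=0.216, a3=0.396, a4=7.784, a5=2.032, a0=12.612; τ=−ln(0.0082)/12.612=0.381 → t=1.290; u2·a0=0.4344·12.612=5.479; a1+…+a3=2.796 < 5.479 ≤ a1+…+a4=10.580 → R4 fires; G=4 C=6 D=8 B=3
Draw 5: a1=1.872, a2=0.216, a3=0.297, a4=5.004, a5=1.524, a0=8.913; τ=−ln(0.9102)/8.913=0.011 → t=1.301; u2·a0=0.4285·8.913=3.819; a1+…+a3=2.385 < 3.819 ≤ a1+…+a4=7.389 → R4 fires; G=4 C=5 D=9 B=2
Draw 6: a1=1.560, a2=0.216, a3=0.198, a4=2.780, a5=1.016, a0=5.770; τ=−ln(0.8139)/5.770=0.036 → t=1.336; u2·a0=0.5238·5.770=3.022; a1+…+a3=1.974 < 3.022 ≤ a1+…+a4=4.754 → R4 fires; G=4 C=4 D=10 B=1
Draw 7: a1=1.248, a2=0.216, a3=0.099, a4=1.112, a5=0.508, a0=3.183; τ=−ln(0.0018)/3.183=1.986 → t=3.322 > T=2.43: stop.
At T=2.43: G=4 C=4 D=10 B=1; the largest is D.

Dominant species at T: D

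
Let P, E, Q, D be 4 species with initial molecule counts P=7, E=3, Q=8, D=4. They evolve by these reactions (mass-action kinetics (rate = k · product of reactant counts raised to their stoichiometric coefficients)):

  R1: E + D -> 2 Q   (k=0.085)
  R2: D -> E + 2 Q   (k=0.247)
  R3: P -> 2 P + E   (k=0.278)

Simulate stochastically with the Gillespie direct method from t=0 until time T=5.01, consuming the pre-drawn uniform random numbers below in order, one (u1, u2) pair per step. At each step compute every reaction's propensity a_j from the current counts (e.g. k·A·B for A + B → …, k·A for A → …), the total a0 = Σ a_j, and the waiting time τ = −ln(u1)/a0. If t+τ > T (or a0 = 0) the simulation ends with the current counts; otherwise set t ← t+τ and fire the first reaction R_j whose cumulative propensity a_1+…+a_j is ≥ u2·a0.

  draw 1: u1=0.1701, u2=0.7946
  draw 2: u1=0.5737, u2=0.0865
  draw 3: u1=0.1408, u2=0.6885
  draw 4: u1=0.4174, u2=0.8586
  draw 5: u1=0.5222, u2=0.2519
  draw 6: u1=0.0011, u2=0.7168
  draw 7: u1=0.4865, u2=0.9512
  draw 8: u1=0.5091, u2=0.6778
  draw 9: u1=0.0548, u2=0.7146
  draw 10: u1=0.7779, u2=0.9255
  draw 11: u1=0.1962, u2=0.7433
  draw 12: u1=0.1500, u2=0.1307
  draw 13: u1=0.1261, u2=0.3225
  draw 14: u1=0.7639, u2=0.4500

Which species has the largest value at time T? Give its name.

t=0.000: P=7 E=3 Q=8 D=4
Draw 1: a1=1.020, a2=0.988, a3=1.946, a0=3.954; τ=−ln(0.1701)/3.954=0.448 → t=0.448; u2·a0=0.7946·3.954=3.142; a1+a2=2.008 < 3.142 ≤ a1+…+a3=3.954 → R3 fires; P=8 E=4 Q=8 D=4
Draw 2: a1=1.360, a2=0.988, a3=2.224, a0=4.572; τ=−ln(0.5737)/4.572=0.122 → t=0.570; u2·a0=0.0865·4.572=0.395 ≤ a1=1.360 → R1 fires; P=8 E=3 Q=10 D=3
Draw 3: a1=0.765, a2=0.741, a3=2.224, a0=3.730; τ=−ln(0.1408)/3.730=0.526 → t=1.095; u2·a0=0.6885·3.730=2.568; a1+a2=1.506 < 2.568 ≤ a1+…+a3=3.730 → R3 fires; P=9 E=4 Q=10 D=3
Draw 4: a1=1.020, a2=0.741, a3=2.502, a0=4.263; τ=−ln(0.4174)/4.263=0.205 → t=1.300; u2·a0=0.8586·4.263=3.660; a1+a2=1.761 < 3.660 ≤ a1+…+a3=4.263 → R3 fires; P=10 E=5 Q=10 D=3
Draw 5: a1=1.275, a2=0.741, a3=2.780, a0=4.796; τ=−ln(0.5222)/4.796=0.135 → t=1.436; u2·a0=0.2519·4.796=1.208 ≤ a1=1.275 → R1 fires; P=10 E=4 Q=12 D=2
Draw 6: a1=0.680, a2=0.494, a3=2.780, a0=3.954; τ=−ln(0.0011)/3.954=1.723 → t=3.158; u2·a0=0.7168·3.954=2.834; a1+a2=1.174 < 2.834 ≤ a1+…+a3=3.954 → R3 fires; P=11 E=5 Q=12 D=2
Draw 7: a1=0.850, a2=0.494, a3=3.058, a0=4.402; τ=−ln(0.4865)/4.402=0.164 → t=3.322; u2·a0=0.9512·4.402=4.187; a1+a2=1.344 < 4.187 ≤ a1+…+a3=4.402 → R3 fires; P=12 E=6 Q=12 D=2
Draw 8: a1=1.020, a2=0.494, a3=3.336, a0=4.850; τ=−ln(0.5091)/4.850=0.139 → t=3.461; u2·a0=0.6778·4.850=3.287; a1+a2=1.514 < 3.287 ≤ a1+…+a3=4.850 → R3 fires; P=13 E=7 Q=12 D=2
Draw 9: a1=1.190, a2=0.494, a3=3.614, a0=5.298; τ=−ln(0.0548)/5.298=0.548 → t=4.009; u2·a0=0.7146·5.298=3.786; a1+a2=1.684 < 3.786 ≤ a1+…+a3=5.298 → R3 fires; P=14 E=8 Q=12 D=2
Draw 10: a1=1.360, a2=0.494, a3=3.892, a0=5.746; τ=−ln(0.7779)/5.746=0.044 → t=4.053; u2·a0=0.9255·5.746=5.318; a1+a2=1.854 < 5.318 ≤ a1+…+a3=5.746 → R3 fires; P=15 E=9 Q=12 D=2
Draw 11: a1=1.530, a2=0.494, a3=4.170, a0=6.194; τ=−ln(0.1962)/6.194=0.263 → t=4.316; u2·a0=0.7433·6.194=4.604; a1+a2=2.024 < 4.604 ≤ a1+…+a3=6.194 → R3 fires; P=16 E=10 Q=12 D=2
Draw 12: a1=1.700, a2=0.494, a3=4.448, a0=6.642; τ=−ln(0.1500)/6.642=0.286 → t=4.602; u2·a0=0.1307·6.642=0.868 ≤ a1=1.700 → R1 fires; P=16 E=9 Q=14 D=1
Draw 13: a1=0.765, a2=0.247, a3=4.448, a0=5.460; τ=−ln(0.1261)/5.460=0.379 → t=4.981; u2·a0=0.3225·5.460=1.761; a1+a2=1.012 < 1.761 ≤ a1+…+a3=5.460 → R3 fires; P=17 E=10 Q=14 D=1
Draw 14: a1=0.850, a2=0.247, a3=4.726, a0=5.823; τ=−ln(0.7639)/5.823=0.046 → t=5.027 > T=5.01: stop.
At T=5.01: P=17 E=10 Q=14 D=1; the largest is P.

Dominant species at T: P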